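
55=55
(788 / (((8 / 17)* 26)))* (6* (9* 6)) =271269 / 13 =20866.85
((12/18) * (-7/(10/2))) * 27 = -126/5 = -25.20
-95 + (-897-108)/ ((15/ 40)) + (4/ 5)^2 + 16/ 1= -68959/ 25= -2758.36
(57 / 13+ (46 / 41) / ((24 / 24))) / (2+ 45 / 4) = 11740 / 28249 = 0.42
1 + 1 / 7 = 8 / 7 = 1.14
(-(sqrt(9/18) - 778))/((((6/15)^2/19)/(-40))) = -3695500+ 2375*sqrt(2) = -3692141.24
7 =7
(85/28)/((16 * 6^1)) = 0.03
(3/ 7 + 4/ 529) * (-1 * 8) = -12920/ 3703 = -3.49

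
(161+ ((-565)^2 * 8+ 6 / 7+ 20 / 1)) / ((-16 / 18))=-160900857 / 56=-2873229.59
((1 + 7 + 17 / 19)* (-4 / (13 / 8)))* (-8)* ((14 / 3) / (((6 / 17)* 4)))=99008 / 171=578.99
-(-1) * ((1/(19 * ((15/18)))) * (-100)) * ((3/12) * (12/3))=-120/19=-6.32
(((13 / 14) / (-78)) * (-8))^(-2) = 441 / 4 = 110.25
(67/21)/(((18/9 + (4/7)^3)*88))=3283/198000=0.02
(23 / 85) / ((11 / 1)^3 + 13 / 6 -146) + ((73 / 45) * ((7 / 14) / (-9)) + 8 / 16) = 20112284 / 49041855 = 0.41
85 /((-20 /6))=-51 /2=-25.50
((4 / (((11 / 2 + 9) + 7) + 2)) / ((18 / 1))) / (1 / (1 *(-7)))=-28 / 423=-0.07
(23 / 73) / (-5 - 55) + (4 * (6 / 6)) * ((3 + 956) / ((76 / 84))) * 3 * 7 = 7409540443 / 83220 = 89035.57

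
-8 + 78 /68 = -233 /34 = -6.85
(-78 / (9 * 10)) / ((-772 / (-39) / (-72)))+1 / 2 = 7049 / 1930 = 3.65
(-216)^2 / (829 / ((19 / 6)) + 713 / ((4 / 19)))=3545856 / 277289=12.79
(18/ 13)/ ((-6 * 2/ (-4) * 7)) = 6/ 91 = 0.07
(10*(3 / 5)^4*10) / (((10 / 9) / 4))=5832 / 125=46.66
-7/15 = -0.47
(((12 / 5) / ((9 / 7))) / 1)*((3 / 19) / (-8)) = -7 / 190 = -0.04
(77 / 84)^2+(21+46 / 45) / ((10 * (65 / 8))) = 86683 / 78000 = 1.11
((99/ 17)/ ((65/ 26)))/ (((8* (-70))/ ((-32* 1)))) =396/ 2975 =0.13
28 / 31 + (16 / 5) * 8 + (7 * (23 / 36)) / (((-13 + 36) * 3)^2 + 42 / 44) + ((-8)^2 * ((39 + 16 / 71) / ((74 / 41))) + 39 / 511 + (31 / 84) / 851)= 1417.49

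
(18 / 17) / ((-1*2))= -9 / 17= -0.53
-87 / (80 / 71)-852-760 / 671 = -49940927 / 53680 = -930.35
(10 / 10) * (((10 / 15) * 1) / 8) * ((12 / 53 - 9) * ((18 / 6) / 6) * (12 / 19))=-465 / 2014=-0.23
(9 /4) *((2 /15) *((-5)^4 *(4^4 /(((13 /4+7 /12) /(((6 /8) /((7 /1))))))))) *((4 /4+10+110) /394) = 13068000 /31717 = 412.02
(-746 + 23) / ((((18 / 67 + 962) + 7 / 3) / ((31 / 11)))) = -4505013 / 2132735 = -2.11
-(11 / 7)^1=-11 / 7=-1.57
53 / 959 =0.06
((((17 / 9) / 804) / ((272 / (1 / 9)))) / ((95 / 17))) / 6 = 17 / 593930880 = 0.00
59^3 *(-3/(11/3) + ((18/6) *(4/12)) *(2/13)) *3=-58533015/143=-409321.78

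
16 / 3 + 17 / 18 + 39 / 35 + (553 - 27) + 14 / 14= 336667 / 630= 534.39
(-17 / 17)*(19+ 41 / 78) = -1523 / 78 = -19.53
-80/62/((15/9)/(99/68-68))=27150/527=51.52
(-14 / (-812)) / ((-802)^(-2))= 321602 / 29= 11089.72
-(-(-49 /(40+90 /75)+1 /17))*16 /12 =-7918 /5253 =-1.51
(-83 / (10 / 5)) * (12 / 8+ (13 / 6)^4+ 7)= -3284891 / 2592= -1267.32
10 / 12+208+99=1847 / 6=307.83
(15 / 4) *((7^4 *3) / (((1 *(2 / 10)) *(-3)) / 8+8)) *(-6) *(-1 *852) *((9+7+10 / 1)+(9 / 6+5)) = 179505963000 / 317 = 566264867.51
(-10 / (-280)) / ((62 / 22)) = 11 / 868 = 0.01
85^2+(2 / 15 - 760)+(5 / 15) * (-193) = 32004 / 5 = 6400.80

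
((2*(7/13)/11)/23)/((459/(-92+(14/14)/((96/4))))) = -0.00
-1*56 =-56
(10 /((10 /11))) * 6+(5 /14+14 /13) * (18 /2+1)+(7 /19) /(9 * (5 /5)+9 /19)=1316617 /16380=80.38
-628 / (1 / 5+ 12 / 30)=-3140 / 3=-1046.67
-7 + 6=-1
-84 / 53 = -1.58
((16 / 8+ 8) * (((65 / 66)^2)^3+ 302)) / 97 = 125184558977285 / 4008716575776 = 31.23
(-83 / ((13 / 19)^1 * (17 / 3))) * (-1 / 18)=1577 / 1326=1.19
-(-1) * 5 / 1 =5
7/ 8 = 0.88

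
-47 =-47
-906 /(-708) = 151 /118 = 1.28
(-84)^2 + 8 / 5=35288 / 5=7057.60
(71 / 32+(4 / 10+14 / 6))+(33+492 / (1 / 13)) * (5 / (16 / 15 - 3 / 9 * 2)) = 38576377 / 480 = 80367.45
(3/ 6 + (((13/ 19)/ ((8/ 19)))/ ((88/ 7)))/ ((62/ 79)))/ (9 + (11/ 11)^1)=29013/ 436480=0.07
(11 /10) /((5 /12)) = 66 /25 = 2.64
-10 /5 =-2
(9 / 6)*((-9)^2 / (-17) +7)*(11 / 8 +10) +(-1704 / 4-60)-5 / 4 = -61079 / 136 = -449.11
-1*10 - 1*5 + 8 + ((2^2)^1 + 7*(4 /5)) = 2.60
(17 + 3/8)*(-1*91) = -12649/8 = -1581.12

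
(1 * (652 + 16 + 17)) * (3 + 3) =4110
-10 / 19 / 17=-10 / 323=-0.03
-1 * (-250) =250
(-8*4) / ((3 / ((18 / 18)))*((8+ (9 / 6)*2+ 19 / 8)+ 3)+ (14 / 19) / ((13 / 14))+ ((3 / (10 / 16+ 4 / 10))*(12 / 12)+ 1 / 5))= -12962560 / 21487611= -0.60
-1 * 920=-920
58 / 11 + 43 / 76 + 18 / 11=6249 / 836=7.47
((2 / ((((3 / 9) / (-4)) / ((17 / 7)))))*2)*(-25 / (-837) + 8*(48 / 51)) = -1720976 / 1953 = -881.20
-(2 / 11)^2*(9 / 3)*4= -0.40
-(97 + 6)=-103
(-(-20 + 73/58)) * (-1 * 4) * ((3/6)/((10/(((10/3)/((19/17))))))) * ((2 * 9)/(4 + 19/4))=-443496/19285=-23.00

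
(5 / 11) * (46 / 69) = 10 / 33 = 0.30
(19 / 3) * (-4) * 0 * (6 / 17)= 0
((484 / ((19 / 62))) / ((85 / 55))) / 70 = 165044 / 11305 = 14.60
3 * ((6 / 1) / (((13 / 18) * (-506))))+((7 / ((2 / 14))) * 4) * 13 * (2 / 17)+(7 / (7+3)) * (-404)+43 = 16750263 / 279565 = 59.92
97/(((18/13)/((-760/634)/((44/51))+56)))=240128447/62766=3825.77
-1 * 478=-478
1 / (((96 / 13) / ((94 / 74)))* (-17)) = -611 / 60384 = -0.01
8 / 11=0.73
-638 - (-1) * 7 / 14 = -1275 / 2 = -637.50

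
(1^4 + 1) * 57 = 114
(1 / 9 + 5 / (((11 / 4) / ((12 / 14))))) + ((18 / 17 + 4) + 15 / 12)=375973 / 47124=7.98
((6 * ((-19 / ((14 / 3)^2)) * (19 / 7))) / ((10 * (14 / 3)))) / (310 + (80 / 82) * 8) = -1198881 / 1251401200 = -0.00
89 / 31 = 2.87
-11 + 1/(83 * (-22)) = -20087/1826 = -11.00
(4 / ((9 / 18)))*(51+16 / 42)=8632 / 21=411.05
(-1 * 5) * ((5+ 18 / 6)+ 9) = -85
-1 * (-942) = 942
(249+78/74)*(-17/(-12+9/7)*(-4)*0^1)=0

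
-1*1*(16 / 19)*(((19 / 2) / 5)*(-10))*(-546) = -8736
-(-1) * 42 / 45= 0.93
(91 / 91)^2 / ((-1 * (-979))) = 1 / 979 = 0.00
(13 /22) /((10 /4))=13 /55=0.24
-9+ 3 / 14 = -123 / 14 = -8.79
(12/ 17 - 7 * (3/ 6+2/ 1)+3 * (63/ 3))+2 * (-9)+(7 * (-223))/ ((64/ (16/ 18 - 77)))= 1884.60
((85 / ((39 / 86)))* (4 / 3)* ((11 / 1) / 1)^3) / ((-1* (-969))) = 343.28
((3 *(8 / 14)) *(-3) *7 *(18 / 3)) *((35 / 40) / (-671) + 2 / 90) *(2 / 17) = -30318 / 57035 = -0.53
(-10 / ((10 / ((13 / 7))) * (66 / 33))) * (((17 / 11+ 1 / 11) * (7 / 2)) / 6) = -39 / 44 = -0.89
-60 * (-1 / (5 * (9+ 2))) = 12 / 11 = 1.09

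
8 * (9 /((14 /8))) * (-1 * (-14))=576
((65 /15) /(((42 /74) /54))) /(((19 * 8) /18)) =12987 /266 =48.82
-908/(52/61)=-13847/13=-1065.15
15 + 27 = 42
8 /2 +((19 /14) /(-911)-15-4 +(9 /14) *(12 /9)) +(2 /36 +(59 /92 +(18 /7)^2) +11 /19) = -4393550197 /702260748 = -6.26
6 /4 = 3 /2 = 1.50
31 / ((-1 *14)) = -31 / 14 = -2.21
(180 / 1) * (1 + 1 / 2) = 270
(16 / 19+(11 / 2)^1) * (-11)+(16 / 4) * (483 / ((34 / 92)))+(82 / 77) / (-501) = 128541172841 / 24920742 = 5158.00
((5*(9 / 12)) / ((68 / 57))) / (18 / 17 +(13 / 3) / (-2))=-2565 / 904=-2.84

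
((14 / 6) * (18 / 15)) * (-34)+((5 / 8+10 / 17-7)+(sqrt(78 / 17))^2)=-65551 / 680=-96.40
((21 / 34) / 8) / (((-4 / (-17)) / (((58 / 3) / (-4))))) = -203 / 128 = -1.59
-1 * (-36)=36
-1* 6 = -6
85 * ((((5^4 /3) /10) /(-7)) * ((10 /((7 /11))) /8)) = -496.92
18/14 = 9/7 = 1.29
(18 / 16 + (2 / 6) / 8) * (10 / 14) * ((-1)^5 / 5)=-0.17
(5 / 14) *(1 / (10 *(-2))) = -1 / 56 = -0.02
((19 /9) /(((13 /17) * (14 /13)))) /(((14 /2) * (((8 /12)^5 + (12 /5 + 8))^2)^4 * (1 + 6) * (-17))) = -10025852592104238160546875 /493080658160826476017299250157060096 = -0.00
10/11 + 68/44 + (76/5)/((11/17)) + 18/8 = 6203/220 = 28.20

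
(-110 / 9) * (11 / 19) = -1210 / 171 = -7.08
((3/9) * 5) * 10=50/3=16.67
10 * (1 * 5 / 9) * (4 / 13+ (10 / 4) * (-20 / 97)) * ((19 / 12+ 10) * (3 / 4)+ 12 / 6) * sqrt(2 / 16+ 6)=-435575 * sqrt(2) / 20176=-30.53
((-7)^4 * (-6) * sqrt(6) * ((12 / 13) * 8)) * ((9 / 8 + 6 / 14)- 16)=19979064 * sqrt(6) / 13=3764500.95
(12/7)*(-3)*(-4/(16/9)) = 81/7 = 11.57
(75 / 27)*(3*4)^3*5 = 24000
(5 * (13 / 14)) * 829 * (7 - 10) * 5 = -808275 / 14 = -57733.93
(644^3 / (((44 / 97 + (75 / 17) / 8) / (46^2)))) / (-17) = -438566027167744 / 13259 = -33076855507.03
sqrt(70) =8.37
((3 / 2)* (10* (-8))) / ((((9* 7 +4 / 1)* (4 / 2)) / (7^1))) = -6.27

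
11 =11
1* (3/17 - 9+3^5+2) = 4015/17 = 236.18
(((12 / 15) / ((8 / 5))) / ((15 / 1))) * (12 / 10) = 1 / 25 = 0.04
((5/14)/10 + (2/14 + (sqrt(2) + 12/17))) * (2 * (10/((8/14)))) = 80.45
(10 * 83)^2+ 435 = 689335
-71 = -71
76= 76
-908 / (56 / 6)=-681 / 7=-97.29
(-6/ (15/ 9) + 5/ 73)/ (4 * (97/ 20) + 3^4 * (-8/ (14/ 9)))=0.01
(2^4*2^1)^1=32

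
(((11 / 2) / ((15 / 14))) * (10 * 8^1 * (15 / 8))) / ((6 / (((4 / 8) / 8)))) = 385 / 48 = 8.02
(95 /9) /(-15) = -0.70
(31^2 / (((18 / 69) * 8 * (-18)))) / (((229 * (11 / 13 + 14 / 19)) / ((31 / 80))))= -7358377 / 269084160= -0.03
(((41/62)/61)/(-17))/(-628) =41/40376632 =0.00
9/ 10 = 0.90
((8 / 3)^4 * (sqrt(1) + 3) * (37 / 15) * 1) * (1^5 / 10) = 303104 / 6075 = 49.89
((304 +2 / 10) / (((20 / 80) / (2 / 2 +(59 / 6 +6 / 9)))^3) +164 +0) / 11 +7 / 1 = 2691804.75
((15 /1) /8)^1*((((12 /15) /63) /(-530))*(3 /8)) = -1 /59360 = -0.00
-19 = -19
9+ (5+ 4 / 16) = 57 / 4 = 14.25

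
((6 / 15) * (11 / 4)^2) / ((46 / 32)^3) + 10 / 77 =5378654 / 4684295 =1.15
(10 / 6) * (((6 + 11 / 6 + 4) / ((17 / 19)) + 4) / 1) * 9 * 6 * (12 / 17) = 316260 / 289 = 1094.33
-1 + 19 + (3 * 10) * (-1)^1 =-12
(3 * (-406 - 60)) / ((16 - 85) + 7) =699 / 31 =22.55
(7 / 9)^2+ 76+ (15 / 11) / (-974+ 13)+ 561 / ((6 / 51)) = 4845.10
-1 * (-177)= 177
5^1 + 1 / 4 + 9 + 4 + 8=105 / 4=26.25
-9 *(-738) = 6642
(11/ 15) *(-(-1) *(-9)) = -33/ 5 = -6.60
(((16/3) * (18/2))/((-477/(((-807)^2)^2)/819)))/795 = -617526378561456/14045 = -43967702282.77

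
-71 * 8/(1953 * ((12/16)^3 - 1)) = 36352/72261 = 0.50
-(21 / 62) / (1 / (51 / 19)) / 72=-119 / 9424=-0.01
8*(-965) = -7720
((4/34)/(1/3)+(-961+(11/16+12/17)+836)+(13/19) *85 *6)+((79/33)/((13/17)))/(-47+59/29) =225.62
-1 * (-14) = 14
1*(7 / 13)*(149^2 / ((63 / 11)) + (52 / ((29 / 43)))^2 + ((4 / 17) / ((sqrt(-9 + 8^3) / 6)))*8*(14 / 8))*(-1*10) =-5203622990 / 98397 - 23520*sqrt(503) / 111163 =-52888.71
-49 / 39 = -1.26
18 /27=2 /3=0.67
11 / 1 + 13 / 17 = 200 / 17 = 11.76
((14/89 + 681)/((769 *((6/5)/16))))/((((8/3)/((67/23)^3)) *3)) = 36.49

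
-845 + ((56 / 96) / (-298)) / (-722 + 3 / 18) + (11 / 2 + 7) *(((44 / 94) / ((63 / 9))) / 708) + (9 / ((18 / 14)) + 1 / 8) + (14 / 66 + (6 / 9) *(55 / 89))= -246417360473585075 / 294317641913064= -837.25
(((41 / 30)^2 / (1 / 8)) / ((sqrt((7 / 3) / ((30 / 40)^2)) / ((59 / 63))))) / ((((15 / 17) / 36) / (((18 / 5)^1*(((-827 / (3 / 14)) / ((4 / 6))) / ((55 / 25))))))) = -5577430244*sqrt(21) / 9625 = -2655480.13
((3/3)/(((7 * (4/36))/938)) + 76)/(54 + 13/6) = 7692/337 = 22.82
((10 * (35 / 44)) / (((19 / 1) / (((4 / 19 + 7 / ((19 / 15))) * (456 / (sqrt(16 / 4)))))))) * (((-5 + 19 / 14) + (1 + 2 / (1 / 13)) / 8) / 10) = -24525 / 1672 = -14.67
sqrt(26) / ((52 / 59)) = 59* sqrt(26) / 52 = 5.79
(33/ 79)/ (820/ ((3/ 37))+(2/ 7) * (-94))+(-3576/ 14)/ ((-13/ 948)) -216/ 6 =2573527665285/ 138431384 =18590.64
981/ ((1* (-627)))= -1.56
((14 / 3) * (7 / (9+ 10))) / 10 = 49 / 285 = 0.17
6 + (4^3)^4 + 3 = 16777225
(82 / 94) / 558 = 0.00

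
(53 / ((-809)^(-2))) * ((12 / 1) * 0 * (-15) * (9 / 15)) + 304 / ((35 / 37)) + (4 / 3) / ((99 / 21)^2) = 36754076 / 114345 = 321.43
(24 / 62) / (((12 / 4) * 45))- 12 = -16736 / 1395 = -12.00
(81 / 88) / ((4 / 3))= 243 / 352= 0.69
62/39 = 1.59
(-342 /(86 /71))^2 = 147403881 /1849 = 79720.87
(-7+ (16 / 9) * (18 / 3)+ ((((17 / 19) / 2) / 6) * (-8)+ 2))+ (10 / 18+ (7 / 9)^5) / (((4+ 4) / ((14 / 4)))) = 5.44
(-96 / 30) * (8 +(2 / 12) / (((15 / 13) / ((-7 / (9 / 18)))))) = -4304 / 225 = -19.13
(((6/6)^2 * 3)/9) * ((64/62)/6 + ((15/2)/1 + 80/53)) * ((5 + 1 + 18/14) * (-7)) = -1538687/9858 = -156.09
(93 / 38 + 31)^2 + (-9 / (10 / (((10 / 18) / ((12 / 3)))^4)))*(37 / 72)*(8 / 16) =21706562735623 / 19402924032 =1118.73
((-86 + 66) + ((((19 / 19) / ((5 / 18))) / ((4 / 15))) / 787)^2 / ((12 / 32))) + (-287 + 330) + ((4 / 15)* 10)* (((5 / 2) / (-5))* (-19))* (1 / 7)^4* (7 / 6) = 44000854673 / 1911992103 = 23.01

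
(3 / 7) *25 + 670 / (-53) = -715 / 371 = -1.93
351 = 351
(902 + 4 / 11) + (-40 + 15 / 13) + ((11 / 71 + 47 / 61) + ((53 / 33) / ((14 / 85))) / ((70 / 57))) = 105897942389 / 121389268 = 872.38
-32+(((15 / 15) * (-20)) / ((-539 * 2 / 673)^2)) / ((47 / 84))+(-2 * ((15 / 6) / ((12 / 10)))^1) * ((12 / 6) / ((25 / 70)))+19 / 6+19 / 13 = -9834492875 / 152149998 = -64.64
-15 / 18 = -5 / 6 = -0.83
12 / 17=0.71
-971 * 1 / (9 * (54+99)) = -971 / 1377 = -0.71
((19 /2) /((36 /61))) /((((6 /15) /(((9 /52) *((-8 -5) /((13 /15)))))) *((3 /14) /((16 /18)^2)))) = -405650 /1053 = -385.23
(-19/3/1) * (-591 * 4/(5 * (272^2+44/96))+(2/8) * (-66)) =1856248871/17756270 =104.54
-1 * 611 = -611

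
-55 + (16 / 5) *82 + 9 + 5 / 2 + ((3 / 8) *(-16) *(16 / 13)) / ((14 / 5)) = 196799 / 910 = 216.26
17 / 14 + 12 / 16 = 55 / 28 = 1.96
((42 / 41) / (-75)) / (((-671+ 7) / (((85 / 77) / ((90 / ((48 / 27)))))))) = 34 / 75801825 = 0.00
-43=-43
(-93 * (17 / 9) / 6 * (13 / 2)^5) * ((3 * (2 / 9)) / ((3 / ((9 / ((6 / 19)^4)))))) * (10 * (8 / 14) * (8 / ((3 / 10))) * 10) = -3187511744116375 / 30618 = -104105811748.53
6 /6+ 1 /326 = 327 /326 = 1.00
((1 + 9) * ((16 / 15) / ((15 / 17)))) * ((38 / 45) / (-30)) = -10336 / 30375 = -0.34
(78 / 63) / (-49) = -26 / 1029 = -0.03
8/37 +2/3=98/111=0.88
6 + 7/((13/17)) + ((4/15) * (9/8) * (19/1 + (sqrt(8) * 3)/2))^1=9 * sqrt(2)/10 + 2711/130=22.13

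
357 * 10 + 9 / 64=228489 / 64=3570.14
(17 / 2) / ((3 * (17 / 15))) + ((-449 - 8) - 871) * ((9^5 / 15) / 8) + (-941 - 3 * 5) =-6544291 / 10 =-654429.10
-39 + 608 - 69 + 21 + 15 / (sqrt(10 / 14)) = 3 *sqrt(35) + 521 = 538.75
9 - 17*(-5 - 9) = 247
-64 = -64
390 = 390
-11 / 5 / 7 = -11 / 35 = -0.31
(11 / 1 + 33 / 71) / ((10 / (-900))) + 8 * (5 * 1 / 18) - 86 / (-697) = -458515286 / 445383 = -1029.49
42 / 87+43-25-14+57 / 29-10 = -103 / 29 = -3.55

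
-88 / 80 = -11 / 10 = -1.10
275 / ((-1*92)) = -275 / 92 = -2.99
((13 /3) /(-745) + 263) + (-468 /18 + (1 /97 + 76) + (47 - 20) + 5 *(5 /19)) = 1405934081 /4119105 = 341.32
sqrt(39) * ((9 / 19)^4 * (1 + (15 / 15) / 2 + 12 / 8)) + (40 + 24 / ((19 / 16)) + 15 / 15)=19683 * sqrt(39) / 130321 + 1163 / 19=62.15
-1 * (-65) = 65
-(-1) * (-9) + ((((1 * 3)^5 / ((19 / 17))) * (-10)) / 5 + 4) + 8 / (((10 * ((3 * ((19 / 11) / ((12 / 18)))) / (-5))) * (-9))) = -676829 / 1539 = -439.78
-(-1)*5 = 5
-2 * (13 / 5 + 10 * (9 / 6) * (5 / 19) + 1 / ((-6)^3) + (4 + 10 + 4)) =-49.09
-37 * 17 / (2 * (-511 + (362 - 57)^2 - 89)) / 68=-37 / 739400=-0.00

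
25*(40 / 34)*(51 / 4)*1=375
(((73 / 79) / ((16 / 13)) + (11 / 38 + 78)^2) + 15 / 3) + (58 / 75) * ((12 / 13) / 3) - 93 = 6042.23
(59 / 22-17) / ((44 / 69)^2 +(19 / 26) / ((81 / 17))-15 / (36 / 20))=175466655 / 95260649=1.84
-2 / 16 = -1 / 8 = -0.12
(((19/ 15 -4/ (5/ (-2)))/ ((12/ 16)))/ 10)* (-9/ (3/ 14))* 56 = -67424/ 75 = -898.99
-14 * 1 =-14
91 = 91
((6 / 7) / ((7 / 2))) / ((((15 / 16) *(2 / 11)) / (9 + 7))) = 5632 / 245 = 22.99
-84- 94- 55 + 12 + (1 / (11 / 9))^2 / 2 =-53401 / 242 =-220.67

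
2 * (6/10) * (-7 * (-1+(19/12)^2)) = -1519/120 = -12.66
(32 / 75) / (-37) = -32 / 2775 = -0.01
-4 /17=-0.24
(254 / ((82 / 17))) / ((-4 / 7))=-15113 / 164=-92.15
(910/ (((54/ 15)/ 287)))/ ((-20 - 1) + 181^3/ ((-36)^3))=-3384763200/ 6909517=-489.87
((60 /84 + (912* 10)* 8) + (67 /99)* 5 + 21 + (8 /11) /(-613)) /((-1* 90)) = -6200945209 /7646562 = -810.95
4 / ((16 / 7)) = 1.75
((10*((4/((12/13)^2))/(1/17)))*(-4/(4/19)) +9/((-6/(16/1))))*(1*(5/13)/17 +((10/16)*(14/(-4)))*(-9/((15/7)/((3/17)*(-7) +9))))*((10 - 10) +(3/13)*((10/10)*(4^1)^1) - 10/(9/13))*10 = 68203225373255/465426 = 146539354.00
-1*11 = -11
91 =91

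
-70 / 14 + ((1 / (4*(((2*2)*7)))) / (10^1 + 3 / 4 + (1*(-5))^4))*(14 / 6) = -5.00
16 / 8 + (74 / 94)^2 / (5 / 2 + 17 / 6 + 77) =1095353 / 545623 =2.01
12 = 12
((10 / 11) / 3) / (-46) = -5 / 759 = -0.01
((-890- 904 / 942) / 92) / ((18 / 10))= -1049105 / 194994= -5.38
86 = 86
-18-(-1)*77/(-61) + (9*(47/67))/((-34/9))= -2908877/138958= -20.93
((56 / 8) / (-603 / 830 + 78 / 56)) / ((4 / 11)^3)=27065885 / 123888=218.47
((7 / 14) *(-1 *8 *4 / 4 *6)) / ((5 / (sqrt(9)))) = -72 / 5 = -14.40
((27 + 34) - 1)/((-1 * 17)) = -60/17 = -3.53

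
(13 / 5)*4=52 / 5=10.40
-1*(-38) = 38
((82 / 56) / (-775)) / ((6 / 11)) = -451 / 130200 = -0.00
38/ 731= 0.05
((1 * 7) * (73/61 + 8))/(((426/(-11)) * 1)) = -14399/8662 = -1.66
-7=-7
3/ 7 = 0.43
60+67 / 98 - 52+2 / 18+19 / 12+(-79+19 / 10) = -588487 / 8820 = -66.72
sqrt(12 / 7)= 1.31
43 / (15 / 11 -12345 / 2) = -946 / 135765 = -0.01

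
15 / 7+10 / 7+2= 39 / 7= 5.57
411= 411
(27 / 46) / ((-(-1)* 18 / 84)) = 63 / 23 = 2.74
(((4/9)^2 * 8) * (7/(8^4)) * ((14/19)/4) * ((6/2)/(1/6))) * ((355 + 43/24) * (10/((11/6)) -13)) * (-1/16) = 34825721/23113728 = 1.51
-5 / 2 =-2.50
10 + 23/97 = 993/97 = 10.24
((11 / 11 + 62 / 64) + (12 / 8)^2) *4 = 135 / 8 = 16.88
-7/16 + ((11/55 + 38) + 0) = 3021/80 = 37.76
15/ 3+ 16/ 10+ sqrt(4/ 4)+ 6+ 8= 108/ 5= 21.60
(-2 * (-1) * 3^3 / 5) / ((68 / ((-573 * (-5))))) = 15471 / 34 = 455.03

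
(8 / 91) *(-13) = -8 / 7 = -1.14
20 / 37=0.54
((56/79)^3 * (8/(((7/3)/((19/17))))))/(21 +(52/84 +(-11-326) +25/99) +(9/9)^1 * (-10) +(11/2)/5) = -0.00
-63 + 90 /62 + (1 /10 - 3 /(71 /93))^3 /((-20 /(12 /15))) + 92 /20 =-15173256695271 /277381025000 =-54.70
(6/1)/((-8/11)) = -33/4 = -8.25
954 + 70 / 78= 37241 / 39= 954.90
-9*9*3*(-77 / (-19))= -984.79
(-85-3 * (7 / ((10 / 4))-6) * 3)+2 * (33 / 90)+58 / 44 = -17869 / 330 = -54.15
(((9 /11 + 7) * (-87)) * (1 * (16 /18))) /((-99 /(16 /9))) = 319232 /29403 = 10.86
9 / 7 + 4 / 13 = 145 / 91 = 1.59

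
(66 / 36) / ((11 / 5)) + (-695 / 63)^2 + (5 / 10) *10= 127.53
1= 1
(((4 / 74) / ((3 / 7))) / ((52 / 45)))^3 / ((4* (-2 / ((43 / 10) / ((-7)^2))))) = -203175 / 14244434048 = -0.00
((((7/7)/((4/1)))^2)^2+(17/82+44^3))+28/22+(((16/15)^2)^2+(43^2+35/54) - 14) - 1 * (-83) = 509127734476291/5844960000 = 87105.43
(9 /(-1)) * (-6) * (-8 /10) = -216 /5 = -43.20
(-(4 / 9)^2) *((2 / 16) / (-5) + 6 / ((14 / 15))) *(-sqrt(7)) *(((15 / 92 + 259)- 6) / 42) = 41760763 *sqrt(7) / 5477220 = 20.17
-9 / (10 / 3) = -27 / 10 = -2.70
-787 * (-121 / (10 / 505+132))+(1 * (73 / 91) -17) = 855577041 / 1213394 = 705.11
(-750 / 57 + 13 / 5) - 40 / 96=-10.97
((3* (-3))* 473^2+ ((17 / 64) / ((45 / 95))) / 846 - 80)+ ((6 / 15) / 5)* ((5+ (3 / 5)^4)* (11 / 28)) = -15331861341454501 / 7614000000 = -2013640.84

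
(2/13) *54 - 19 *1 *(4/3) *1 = -664/39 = -17.03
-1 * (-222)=222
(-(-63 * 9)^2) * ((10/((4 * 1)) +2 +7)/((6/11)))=-27112239/4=-6778059.75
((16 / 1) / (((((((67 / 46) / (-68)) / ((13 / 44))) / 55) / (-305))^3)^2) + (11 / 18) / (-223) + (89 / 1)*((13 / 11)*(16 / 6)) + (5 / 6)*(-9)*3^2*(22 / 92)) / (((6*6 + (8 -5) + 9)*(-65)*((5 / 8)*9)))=-451198411451968413574381250486503313097572581839713 / 3224436450697937989800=-139930936258429065088673500000.00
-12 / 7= -1.71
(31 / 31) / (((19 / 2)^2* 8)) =1 / 722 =0.00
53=53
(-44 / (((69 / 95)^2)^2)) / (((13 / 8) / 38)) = -1089483560000 / 294672573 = -3697.27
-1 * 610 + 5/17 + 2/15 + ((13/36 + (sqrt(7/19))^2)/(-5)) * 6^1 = -1971747/3230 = -610.45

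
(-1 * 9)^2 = 81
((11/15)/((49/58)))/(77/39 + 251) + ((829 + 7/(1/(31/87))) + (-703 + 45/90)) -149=-20.00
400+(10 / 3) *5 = 1250 / 3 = 416.67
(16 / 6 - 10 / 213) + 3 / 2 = 585 / 142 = 4.12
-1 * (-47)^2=-2209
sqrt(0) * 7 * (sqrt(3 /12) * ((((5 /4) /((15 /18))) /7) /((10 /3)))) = 0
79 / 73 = 1.08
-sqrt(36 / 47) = -6*sqrt(47) / 47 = -0.88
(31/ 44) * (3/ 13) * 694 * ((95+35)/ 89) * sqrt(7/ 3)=53785 * sqrt(21)/ 979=251.76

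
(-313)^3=-30664297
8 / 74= 0.11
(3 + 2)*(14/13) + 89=1227/13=94.38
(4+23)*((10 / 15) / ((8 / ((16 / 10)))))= 3.60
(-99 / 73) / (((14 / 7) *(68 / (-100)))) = 2475 / 2482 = 1.00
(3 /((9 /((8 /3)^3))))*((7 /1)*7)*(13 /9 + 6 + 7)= 3261440 /729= 4473.85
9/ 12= 3/ 4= 0.75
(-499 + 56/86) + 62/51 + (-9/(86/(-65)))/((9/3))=-2170481/4386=-494.87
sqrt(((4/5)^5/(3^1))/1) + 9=32 *sqrt(15)/375 + 9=9.33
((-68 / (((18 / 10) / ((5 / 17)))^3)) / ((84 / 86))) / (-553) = 1343750 / 2446638453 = 0.00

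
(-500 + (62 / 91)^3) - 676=-885961168 / 753571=-1175.68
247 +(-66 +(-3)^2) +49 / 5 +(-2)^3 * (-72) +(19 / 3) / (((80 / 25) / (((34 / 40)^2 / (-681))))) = 2028742541 / 2615040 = 775.80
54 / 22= 27 / 11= 2.45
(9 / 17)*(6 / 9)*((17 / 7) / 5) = 6 / 35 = 0.17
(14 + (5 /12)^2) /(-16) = -2041 /2304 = -0.89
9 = 9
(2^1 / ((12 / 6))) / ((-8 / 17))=-17 / 8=-2.12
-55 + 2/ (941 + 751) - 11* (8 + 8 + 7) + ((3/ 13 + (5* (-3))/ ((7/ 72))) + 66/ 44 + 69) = -15072079/ 38493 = -391.55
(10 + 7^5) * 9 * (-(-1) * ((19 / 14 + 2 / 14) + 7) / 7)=2573001 / 14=183785.79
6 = 6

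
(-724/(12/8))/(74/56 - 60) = 40544/4929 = 8.23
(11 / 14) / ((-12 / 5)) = -55 / 168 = -0.33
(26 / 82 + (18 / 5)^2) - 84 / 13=90817 / 13325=6.82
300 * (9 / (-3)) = -900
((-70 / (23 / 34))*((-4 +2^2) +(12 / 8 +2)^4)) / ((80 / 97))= -27714743 / 1472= -18827.95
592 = 592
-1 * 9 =-9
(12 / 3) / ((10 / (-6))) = -12 / 5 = -2.40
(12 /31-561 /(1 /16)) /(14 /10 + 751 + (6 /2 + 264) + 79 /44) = -61213680 /6964553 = -8.79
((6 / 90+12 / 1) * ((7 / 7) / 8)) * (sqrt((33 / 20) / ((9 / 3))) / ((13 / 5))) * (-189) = -11403 * sqrt(55) / 1040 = -81.31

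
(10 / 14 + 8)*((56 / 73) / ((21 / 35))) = 2440 / 219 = 11.14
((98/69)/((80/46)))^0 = 1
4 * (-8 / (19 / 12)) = -384 / 19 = -20.21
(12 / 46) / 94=3 / 1081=0.00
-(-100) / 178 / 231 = 50 / 20559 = 0.00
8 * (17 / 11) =136 / 11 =12.36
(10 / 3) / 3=10 / 9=1.11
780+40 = 820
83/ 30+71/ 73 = 8189/ 2190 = 3.74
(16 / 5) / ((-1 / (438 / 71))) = -7008 / 355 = -19.74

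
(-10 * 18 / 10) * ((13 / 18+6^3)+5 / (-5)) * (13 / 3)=-50479 / 3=-16826.33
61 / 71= 0.86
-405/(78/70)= -4725/13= -363.46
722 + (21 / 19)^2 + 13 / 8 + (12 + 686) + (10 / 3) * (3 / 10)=4112069 / 2888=1423.85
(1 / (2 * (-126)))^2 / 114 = 1 / 7239456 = 0.00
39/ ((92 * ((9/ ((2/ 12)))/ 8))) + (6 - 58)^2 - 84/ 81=1678579/ 621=2703.03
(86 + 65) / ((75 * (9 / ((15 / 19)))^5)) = 18875 / 1805076171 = 0.00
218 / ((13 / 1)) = 218 / 13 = 16.77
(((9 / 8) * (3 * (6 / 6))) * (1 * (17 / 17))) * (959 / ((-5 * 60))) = -8631 / 800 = -10.79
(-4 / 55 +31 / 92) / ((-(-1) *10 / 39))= 52143 / 50600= 1.03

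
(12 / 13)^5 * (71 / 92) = 4416768 / 8539739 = 0.52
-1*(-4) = 4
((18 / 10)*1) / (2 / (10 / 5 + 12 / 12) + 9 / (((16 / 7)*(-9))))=7.85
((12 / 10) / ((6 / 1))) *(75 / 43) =15 / 43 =0.35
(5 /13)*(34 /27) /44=85 /7722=0.01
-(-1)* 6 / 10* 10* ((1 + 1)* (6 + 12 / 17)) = 1368 / 17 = 80.47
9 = 9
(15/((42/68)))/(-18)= -85/63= -1.35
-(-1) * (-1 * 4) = -4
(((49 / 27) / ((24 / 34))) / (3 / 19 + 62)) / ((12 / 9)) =15827 / 510192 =0.03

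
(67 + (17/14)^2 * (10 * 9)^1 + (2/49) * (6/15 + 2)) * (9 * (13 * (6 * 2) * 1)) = 68727906/245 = 280522.07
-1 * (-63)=63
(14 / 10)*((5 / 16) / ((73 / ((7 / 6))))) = 49 / 7008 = 0.01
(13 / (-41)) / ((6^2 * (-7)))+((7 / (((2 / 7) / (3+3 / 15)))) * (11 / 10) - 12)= 19176517 / 258300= 74.24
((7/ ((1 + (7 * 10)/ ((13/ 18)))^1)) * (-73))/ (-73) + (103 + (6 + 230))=431638/ 1273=339.07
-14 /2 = -7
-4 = -4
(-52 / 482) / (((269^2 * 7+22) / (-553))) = 14378 / 122078309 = 0.00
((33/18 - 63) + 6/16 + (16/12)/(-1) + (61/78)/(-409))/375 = -7927891/47853000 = -0.17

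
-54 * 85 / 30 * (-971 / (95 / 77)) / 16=11439351 / 1520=7525.89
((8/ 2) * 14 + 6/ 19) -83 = -507/ 19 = -26.68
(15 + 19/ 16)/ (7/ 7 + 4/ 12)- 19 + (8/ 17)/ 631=-4708641/ 686528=-6.86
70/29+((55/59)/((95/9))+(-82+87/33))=-27485606/357599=-76.86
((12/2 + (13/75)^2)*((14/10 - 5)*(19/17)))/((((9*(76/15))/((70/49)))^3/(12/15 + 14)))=-1255003/113669514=-0.01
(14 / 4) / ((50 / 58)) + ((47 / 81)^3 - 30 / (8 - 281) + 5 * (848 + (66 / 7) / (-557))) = 5716441170491351 / 1346857498350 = 4244.28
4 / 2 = 2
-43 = -43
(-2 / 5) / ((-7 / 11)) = 22 / 35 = 0.63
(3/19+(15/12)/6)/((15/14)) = 1169/3420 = 0.34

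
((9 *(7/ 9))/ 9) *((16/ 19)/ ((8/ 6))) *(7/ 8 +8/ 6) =371/ 342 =1.08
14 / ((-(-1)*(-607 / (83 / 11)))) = -1162 / 6677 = -0.17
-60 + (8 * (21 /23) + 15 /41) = -49347 /943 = -52.33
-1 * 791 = -791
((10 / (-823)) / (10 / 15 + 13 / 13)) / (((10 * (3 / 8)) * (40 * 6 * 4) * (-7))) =1 / 3456600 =0.00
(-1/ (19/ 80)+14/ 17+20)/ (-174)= -2683/ 28101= -0.10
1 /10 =0.10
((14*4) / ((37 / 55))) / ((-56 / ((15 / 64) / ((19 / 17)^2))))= -238425 / 854848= -0.28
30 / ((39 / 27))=270 / 13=20.77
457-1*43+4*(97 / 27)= 11566 / 27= 428.37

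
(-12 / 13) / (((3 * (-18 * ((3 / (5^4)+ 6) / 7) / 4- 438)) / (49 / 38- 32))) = -6807500 / 318323473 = -0.02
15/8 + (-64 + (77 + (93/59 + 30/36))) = 24475/1416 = 17.28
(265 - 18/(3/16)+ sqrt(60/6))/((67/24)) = 24 * sqrt(10)/67+ 4056/67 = 61.67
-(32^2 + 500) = -1524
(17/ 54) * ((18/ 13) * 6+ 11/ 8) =17119/ 5616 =3.05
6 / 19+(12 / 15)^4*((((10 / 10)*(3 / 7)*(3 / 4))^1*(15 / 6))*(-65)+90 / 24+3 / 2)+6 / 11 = -18.38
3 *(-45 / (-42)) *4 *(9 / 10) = 81 / 7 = 11.57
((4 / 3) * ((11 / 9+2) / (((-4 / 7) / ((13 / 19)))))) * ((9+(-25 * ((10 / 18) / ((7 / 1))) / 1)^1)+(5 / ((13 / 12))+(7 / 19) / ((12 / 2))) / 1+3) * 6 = -13260685 / 29241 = -453.50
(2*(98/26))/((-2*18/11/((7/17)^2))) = -26411/67626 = -0.39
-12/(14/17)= -102/7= -14.57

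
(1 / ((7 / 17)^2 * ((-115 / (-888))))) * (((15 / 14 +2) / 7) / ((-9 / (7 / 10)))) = -919598 / 591675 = -1.55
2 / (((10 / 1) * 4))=1 / 20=0.05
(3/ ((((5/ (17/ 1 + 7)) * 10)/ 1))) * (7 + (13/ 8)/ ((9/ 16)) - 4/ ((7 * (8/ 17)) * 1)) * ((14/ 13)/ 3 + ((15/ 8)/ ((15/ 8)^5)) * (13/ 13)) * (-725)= -3983.71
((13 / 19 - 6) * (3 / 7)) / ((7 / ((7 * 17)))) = -5151 / 133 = -38.73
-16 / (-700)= 4 / 175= 0.02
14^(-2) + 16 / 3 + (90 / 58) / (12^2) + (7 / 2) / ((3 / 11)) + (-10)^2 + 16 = 9152323 / 68208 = 134.18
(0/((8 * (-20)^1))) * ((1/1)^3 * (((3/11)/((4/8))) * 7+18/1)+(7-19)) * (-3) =0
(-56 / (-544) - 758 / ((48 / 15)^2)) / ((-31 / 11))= 1769361 / 67456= 26.23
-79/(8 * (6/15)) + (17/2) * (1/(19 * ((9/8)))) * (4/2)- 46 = -191225/2736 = -69.89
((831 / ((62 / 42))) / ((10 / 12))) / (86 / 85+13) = 593334 / 12307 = 48.21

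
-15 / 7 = -2.14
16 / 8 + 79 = 81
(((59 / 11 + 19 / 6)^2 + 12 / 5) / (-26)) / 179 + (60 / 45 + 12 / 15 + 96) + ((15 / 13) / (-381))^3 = 3442922051550000493 / 35089899296835240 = 98.12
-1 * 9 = -9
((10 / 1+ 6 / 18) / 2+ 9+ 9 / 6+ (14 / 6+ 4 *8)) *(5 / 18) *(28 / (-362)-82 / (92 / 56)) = -8671250 / 12489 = -694.31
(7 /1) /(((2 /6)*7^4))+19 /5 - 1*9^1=-8903 /1715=-5.19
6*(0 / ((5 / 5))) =0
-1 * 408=-408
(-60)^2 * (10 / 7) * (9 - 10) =-36000 / 7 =-5142.86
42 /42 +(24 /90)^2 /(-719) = 161759 /161775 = 1.00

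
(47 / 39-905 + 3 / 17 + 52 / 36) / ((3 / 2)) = -3588848 / 5967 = -601.45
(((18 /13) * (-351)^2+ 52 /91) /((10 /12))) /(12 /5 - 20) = -1791159 /154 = -11630.90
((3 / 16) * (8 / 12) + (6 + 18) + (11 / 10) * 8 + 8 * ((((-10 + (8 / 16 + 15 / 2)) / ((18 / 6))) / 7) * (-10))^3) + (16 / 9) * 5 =18049537 / 370440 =48.72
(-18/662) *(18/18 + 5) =-54/331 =-0.16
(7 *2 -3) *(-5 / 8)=-55 / 8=-6.88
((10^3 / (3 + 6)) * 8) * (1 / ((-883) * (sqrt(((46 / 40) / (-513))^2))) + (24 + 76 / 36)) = 37442200000 / 1645029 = 22760.81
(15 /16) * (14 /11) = 105 /88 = 1.19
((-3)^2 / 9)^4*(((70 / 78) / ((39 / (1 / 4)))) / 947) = 35 / 5761548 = 0.00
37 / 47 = 0.79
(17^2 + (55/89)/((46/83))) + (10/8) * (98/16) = 19505211/65504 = 297.77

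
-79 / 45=-1.76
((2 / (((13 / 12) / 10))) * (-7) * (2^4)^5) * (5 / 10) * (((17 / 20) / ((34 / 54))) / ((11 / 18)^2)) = -385263599616 / 1573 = -244922822.39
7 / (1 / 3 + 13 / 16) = 336 / 55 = 6.11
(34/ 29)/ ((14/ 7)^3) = 17/ 116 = 0.15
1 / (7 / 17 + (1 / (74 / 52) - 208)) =-0.00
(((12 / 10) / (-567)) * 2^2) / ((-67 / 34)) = 272 / 63315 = 0.00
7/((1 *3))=7/3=2.33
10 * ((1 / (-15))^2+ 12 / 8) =677 / 45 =15.04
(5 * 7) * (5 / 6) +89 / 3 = 353 / 6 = 58.83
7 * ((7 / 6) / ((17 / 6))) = 49 / 17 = 2.88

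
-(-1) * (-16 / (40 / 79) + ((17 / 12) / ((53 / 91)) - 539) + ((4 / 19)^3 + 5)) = -12283394387 / 21811620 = -563.16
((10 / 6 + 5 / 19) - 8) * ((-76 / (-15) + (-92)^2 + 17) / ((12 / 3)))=-22021343 / 1710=-12877.98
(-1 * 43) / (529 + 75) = -43 / 604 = -0.07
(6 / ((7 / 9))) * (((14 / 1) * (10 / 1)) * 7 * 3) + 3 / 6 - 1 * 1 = 45359 / 2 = 22679.50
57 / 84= 19 / 28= 0.68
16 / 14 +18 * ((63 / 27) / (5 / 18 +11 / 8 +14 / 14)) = 22696 / 1337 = 16.98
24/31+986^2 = 30138100/31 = 972196.77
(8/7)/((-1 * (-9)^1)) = 8/63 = 0.13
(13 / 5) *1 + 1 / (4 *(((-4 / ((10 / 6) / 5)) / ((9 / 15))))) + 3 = 447 / 80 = 5.59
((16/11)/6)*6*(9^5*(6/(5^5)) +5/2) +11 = 6171829/34375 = 179.54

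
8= 8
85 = 85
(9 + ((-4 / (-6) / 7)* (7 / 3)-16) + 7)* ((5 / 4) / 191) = 5 / 3438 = 0.00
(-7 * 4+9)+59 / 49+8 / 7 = -816 / 49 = -16.65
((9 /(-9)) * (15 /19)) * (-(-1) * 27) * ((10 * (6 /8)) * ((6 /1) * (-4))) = 72900 /19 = 3836.84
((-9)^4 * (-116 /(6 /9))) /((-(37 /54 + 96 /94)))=2897416332 /4331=668994.77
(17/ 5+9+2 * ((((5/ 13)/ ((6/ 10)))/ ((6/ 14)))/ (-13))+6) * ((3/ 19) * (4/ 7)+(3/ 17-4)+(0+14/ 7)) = -541535258/ 17194905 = -31.49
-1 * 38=-38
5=5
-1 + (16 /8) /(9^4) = -6559 /6561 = -1.00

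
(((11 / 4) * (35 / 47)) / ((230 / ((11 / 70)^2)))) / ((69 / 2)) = 1331 / 208849200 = 0.00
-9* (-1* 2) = 18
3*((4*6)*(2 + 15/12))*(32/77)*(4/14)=14976/539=27.78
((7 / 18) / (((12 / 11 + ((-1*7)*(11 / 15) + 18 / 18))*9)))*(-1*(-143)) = -55055 / 27108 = -2.03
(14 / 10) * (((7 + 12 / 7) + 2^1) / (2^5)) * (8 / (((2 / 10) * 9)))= 25 / 12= 2.08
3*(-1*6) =-18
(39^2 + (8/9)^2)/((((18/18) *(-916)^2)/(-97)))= -0.18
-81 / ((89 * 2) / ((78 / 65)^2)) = -1458 / 2225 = -0.66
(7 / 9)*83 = 64.56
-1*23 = -23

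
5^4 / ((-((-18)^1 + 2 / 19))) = 2375 / 68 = 34.93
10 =10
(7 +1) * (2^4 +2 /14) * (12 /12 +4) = 4520 /7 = 645.71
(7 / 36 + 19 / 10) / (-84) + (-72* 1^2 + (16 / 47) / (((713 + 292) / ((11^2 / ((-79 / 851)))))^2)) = -7112786047854539 / 99545914666800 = -71.45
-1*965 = -965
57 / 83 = 0.69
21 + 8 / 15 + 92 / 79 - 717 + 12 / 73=-60046384 / 86505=-694.14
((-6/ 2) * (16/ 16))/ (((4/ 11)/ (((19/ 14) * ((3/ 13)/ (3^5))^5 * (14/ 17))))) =-209/ 29344689186944508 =-0.00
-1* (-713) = 713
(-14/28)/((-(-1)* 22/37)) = -37/44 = -0.84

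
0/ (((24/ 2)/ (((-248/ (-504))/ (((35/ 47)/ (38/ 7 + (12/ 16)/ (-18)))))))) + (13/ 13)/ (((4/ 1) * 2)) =1/ 8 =0.12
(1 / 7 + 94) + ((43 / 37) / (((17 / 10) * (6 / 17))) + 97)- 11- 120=48236 / 777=62.08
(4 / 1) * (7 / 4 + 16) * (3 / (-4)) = -213 / 4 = -53.25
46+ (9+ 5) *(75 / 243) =4076 / 81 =50.32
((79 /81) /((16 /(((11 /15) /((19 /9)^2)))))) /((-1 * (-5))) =869 /433200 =0.00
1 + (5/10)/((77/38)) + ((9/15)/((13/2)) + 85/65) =1019/385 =2.65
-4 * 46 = -184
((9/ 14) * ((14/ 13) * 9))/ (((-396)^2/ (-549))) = -549/ 25168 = -0.02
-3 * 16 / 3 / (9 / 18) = -32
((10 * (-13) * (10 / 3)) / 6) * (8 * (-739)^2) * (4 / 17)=-11359316800 / 153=-74243900.65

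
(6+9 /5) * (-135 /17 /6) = -351 /34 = -10.32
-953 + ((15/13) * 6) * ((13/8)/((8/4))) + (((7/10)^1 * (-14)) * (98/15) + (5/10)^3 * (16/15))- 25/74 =-22457657/22200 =-1011.61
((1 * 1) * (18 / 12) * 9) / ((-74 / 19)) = -513 / 148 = -3.47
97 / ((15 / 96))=3104 / 5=620.80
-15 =-15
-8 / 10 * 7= -28 / 5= -5.60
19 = 19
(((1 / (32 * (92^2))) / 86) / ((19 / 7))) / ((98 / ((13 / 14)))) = 13 / 86742863872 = 0.00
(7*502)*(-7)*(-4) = 98392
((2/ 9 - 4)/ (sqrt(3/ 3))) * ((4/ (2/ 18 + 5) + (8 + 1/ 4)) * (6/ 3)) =-4709/ 69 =-68.25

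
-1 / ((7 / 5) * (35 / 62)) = -62 / 49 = -1.27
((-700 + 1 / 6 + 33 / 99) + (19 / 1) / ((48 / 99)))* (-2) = 10565 / 8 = 1320.62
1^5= 1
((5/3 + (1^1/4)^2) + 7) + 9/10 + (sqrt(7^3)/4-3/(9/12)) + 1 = 7 * sqrt(7)/4 + 1591/240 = 11.26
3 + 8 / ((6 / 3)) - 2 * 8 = -9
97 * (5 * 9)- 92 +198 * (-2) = 3877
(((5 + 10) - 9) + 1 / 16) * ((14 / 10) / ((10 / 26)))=8827 / 400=22.07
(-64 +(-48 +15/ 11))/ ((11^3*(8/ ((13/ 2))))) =-15821/ 234256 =-0.07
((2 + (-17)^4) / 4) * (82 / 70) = 3424443 / 140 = 24460.31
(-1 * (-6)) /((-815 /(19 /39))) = -38 /10595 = -0.00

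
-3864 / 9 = -1288 / 3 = -429.33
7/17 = 0.41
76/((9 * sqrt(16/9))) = 19/3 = 6.33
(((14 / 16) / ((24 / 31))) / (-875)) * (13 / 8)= -403 / 192000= -0.00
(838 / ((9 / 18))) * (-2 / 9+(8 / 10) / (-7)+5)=7816.01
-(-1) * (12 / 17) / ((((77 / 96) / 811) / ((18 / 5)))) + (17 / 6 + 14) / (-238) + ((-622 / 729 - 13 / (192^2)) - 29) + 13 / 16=7092291809557 / 2791895040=2540.31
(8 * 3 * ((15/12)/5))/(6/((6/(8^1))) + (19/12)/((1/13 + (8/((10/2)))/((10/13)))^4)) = 17386195881672/23393570680771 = 0.74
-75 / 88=-0.85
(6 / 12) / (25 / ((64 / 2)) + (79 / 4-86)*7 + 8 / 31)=-496 / 459009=-0.00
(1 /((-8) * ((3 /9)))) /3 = -1 /8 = -0.12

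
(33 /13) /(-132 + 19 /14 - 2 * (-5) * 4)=-154 /5499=-0.03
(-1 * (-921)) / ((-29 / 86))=-79206 / 29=-2731.24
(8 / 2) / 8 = 1 / 2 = 0.50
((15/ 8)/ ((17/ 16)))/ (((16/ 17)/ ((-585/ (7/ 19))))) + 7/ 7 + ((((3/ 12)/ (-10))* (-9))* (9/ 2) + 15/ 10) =-2973.72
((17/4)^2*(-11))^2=39476.72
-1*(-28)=28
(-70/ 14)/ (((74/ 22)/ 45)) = -66.89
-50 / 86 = -25 / 43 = -0.58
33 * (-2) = -66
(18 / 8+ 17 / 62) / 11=313 / 1364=0.23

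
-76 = -76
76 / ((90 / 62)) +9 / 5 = 2437 / 45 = 54.16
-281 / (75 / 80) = -4496 / 15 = -299.73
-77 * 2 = -154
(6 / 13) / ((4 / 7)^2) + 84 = 8883 / 104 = 85.41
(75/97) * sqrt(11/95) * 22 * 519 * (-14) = -2397780 * sqrt(1045)/1843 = -42057.37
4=4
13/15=0.87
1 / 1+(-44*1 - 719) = -762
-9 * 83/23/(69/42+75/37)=-386946/43723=-8.85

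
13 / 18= 0.72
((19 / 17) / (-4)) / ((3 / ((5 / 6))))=-95 / 1224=-0.08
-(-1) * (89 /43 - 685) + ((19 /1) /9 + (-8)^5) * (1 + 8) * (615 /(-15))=519866993 /43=12089930.07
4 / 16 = 1 / 4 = 0.25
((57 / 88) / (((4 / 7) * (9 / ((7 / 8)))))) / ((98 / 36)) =0.04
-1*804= -804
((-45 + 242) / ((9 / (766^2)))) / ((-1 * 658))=-57795466 / 2961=-19518.90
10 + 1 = 11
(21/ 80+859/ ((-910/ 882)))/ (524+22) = -41219/ 27040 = -1.52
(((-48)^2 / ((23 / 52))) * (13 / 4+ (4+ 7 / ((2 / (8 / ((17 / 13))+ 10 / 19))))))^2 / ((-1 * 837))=-30164795.73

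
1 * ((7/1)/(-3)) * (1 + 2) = -7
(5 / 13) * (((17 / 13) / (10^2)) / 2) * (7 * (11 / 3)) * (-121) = -158389 / 20280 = -7.81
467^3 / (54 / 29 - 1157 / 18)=-1631761.70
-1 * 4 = -4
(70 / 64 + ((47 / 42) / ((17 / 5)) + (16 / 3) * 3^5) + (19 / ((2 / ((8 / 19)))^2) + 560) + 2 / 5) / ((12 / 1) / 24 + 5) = 183379267 / 542640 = 337.94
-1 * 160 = -160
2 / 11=0.18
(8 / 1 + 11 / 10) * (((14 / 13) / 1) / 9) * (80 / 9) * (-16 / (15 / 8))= -100352 / 1215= -82.59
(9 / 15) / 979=3 / 4895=0.00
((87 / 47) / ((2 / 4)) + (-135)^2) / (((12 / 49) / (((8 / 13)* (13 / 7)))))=3998162 / 47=85067.28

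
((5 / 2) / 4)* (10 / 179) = 0.03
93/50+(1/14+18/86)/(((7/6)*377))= 5684529/3055150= 1.86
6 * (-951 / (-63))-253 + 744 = 4071 / 7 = 581.57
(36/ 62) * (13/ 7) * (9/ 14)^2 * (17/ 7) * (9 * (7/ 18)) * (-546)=-6283251/ 3038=-2068.22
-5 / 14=-0.36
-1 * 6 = -6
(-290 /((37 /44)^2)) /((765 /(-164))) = 87.92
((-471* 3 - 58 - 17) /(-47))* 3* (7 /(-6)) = -5208 /47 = -110.81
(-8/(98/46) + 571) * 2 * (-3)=-166770/49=-3403.47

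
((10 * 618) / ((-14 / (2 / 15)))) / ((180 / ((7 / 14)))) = -103 / 630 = -0.16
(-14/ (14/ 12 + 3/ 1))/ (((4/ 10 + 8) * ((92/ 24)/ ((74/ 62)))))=-444/ 3565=-0.12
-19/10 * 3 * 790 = -4503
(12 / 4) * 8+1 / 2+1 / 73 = 3579 / 146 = 24.51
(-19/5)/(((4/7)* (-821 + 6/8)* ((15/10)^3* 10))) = 532/2214675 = 0.00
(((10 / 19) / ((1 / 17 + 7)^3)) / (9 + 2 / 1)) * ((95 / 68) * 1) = 289 / 1520640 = 0.00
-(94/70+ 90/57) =-1943/665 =-2.92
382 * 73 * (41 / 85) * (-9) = -10289934 / 85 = -121058.05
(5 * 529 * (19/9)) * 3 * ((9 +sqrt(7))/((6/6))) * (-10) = -1507650- 502550 * sqrt(7)/3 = -1950857.44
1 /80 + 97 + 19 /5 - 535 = -6947 /16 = -434.19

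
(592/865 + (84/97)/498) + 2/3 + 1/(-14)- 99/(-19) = 36077829791/5557363770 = 6.49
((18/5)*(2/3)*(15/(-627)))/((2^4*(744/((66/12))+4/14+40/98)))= -147/5569736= -0.00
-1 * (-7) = 7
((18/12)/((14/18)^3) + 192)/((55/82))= 291.01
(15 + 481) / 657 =496 / 657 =0.75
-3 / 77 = -0.04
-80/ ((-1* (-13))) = -80/ 13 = -6.15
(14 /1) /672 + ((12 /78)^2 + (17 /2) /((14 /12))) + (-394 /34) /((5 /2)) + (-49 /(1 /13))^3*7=-8732955438380021 /4826640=-1809323968.31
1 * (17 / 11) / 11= 17 / 121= 0.14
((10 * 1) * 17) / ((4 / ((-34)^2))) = 49130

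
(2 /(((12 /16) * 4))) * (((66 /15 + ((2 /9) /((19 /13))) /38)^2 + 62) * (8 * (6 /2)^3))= 343683238384 /29322225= 11720.91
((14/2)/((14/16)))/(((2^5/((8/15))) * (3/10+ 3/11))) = 44/189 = 0.23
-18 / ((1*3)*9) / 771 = -2 / 2313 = -0.00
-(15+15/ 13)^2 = -44100/ 169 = -260.95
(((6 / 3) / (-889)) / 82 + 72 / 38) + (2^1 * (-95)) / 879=1021794565 / 608734749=1.68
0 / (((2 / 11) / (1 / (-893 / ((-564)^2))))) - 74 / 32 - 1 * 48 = -805 / 16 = -50.31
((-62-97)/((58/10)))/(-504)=265/4872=0.05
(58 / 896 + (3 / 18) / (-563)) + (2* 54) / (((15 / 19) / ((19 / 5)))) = 9834928237 / 18916800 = 519.90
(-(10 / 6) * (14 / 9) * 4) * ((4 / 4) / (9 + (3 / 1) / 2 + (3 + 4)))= -16 / 27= -0.59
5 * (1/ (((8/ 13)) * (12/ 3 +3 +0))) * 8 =65/ 7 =9.29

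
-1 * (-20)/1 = 20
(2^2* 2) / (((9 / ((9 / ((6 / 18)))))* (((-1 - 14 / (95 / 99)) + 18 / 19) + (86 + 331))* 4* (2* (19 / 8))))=15 / 4778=0.00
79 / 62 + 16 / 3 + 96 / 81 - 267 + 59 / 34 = -3663569 / 14229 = -257.47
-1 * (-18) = 18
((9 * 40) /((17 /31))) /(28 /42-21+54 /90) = -20925 /629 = -33.27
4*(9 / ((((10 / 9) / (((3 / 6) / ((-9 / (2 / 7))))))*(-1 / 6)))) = 108 / 35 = 3.09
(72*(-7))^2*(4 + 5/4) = 1333584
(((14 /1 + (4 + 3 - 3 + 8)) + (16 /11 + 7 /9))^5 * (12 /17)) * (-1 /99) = -682290072834987500 /5335054179939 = -127888.12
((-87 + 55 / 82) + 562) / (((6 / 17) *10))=132617 / 984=134.77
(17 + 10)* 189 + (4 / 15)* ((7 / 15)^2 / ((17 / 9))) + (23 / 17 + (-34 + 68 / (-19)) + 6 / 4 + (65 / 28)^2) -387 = 445057813741 / 94962000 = 4686.69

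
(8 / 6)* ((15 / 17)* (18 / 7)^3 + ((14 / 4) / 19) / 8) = 26634737 / 1329468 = 20.03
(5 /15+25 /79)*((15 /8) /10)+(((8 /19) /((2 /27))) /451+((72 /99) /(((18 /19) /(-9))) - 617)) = -3378118995 /5415608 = -623.77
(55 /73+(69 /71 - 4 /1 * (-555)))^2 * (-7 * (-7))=6497393977939396 /26863489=241867092.47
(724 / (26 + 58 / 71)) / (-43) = -12851 / 20468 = -0.63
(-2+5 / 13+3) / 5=18 / 65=0.28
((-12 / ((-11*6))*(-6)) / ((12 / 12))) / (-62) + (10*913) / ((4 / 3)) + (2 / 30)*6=23351399 / 3410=6847.92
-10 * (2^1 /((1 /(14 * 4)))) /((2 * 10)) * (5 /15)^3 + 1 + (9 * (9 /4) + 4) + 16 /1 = 4231 /108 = 39.18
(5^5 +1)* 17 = 53142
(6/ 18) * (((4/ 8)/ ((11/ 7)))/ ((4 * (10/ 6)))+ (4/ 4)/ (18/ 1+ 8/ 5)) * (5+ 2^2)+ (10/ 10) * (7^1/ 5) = 36571/ 21560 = 1.70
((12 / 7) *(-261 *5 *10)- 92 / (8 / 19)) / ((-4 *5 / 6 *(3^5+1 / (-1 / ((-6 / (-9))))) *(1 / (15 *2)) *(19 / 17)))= 145162881 / 193382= 750.65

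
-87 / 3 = -29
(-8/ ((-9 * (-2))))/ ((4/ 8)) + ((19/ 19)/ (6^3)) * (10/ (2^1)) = -187/ 216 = -0.87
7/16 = 0.44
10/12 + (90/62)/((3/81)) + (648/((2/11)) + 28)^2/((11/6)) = 14399231719/2046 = 7037747.66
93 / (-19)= -93 / 19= -4.89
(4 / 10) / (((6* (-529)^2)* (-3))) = -1 / 12592845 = -0.00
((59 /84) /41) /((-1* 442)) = -59 /1522248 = -0.00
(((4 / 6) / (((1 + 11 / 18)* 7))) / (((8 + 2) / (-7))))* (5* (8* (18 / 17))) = -864 / 493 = -1.75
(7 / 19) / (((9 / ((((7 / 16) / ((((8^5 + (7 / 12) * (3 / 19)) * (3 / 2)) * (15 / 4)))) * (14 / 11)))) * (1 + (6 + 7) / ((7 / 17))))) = 2401 / 632393375625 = 0.00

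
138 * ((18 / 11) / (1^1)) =2484 / 11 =225.82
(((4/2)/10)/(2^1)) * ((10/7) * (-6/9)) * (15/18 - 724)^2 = -49806.67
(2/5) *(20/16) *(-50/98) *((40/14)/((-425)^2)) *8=-0.00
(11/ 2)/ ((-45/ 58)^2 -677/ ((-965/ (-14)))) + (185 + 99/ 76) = 38401822743/ 206788172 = 185.71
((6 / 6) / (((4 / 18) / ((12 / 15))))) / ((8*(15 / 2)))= 3 / 50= 0.06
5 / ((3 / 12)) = 20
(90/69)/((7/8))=240/161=1.49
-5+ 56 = 51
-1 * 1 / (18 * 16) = -1 / 288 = -0.00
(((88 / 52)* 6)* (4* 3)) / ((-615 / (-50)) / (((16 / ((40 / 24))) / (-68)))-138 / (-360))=-190080 / 135317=-1.40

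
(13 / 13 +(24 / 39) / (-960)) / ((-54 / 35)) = -10913 / 16848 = -0.65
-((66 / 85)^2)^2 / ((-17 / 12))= 227696832 / 887410625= 0.26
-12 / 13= -0.92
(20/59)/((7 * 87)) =20/35931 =0.00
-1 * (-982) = 982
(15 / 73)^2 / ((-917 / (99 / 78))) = -7425 / 127054018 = -0.00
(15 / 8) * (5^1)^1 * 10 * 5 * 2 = 1875 / 2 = 937.50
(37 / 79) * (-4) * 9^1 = -1332 / 79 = -16.86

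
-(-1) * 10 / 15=2 / 3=0.67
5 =5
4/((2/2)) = 4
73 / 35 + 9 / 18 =181 / 70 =2.59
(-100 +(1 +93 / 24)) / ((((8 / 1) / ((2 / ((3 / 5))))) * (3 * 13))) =-3805 / 3744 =-1.02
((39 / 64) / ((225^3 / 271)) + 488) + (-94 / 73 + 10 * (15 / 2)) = 561.71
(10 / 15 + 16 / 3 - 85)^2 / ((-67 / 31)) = -193471 / 67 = -2887.63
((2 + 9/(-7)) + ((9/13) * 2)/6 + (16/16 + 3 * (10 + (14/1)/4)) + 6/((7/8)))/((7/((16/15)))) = 23928/3185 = 7.51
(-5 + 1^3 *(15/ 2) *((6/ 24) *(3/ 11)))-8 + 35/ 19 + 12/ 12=-16129/ 1672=-9.65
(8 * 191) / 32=191 / 4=47.75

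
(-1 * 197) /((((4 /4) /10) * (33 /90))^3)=-3996243.43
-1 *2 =-2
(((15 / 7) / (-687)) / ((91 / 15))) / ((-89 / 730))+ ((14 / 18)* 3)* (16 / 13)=112015178 / 38948091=2.88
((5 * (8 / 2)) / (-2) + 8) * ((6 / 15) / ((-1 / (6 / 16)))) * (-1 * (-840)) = 252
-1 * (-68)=68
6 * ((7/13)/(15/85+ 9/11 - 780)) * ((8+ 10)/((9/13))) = -2618/24279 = -0.11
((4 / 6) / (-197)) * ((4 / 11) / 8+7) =-155 / 6501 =-0.02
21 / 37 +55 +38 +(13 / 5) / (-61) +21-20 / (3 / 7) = 2297342 / 33855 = 67.86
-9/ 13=-0.69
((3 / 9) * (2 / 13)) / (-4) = -1 / 78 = -0.01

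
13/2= 6.50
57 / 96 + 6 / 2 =3.59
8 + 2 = 10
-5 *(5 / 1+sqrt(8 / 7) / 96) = -25- 5 *sqrt(14) / 336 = -25.06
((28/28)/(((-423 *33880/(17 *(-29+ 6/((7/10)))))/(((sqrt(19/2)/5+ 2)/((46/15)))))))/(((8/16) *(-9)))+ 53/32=833783261/503417376 - 221 *sqrt(38)/1258543440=1.66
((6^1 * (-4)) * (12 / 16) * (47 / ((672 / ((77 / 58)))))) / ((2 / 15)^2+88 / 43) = -15005925 / 18534016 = -0.81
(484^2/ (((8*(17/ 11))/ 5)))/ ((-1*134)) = -805255/ 1139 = -706.98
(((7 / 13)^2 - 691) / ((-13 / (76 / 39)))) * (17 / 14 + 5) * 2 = 257272920 / 199927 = 1286.83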